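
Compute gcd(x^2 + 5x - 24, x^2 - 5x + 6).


Factor each:
  x^2 + 5x - 24 = (x - 3)(x + 8)
  x^2 - 5x + 6 = (x - 3)(x - 2)
Common monic factor: x - 3


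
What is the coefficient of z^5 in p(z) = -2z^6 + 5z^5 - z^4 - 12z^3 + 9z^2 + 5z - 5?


Read off the coefficient of z^5: 5


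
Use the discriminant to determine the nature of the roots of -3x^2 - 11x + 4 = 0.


D = b^2 - 4ac = (-11)^2 - 4(-3)(4) = 121 + 48 = 169
Since D > 0: two distinct rational roots


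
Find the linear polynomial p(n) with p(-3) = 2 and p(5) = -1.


p(n) = mn + b. Using p(-3)=2, p(5)=-1:
m = (2 + 1)/(-3 - 5) = 3/-8 = -3/8
b = 2 - m*(-3) = 2 - 9/8 = 7/8
p(n) = -(3/8)n + (7/8)


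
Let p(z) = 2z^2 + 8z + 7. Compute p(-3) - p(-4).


p(-3) = 1
p(-4) = 7
p(-3) - p(-4) = 1 - 7 = -6


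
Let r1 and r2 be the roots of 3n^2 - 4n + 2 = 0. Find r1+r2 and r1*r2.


For an^2+bn+c=0: sum = -b/a, product = c/a.
a=3, b=-4, c=2
Sum = -(-4)/3 = 4/3
Product = (2)/3 = 2/3


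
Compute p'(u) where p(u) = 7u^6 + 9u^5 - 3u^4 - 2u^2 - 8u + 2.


Apply the power rule term by term:
  d/du(7u^6) = 42u^5
  d/du(9u^5) = 45u^4
  d/du(-3u^4) = -12u^3
  d/du(-2u^2) = -4u
  d/du(-8u) = -8
  d/du(2) = 0
p'(u) = 42u^5 + 45u^4 - 12u^3 - 4u - 8


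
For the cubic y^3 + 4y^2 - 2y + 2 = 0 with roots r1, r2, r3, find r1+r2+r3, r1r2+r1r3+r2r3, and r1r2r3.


Monic cubic y^3+by^2+cy+d=0: sum=-b, pairwise sum=c, product=-d.
b=4, c=-2, d=2
r1+r2+r3 = -4
r1r2+r1r3+r2r3 = -2
r1r2r3 = -2


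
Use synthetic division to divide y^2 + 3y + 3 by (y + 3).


Synthetic division with c = -3. Coefficients: 1, 3, 3
Bring down 1.
  1 * -3 = -3; -3 + 3 = 0
  0 * -3 = 0; 0 + 3 = 3
Quotient: y, Remainder: 3


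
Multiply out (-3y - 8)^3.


Expand (-3y - 8)^3 by repeated multiplication:
  (-3y - 8)^2 = 9y^2 + 48y + 64
= -27y^3 - 216y^2 - 576y - 512


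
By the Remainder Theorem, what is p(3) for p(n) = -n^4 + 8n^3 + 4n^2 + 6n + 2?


By the Remainder Theorem, the remainder equals p(3):
  -1*(3)^4 = -81
  8*(3)^3 = 216
  4*(3)^2 = 36
  6*(3)^1 = 18
  constant: 2
Sum: -81 + 216 + 36 + 18 + 2 = 191


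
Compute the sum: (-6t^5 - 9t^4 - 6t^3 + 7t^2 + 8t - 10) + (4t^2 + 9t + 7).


Align terms by degree and add:
  -6t^5 - 9t^4 - 6t^3 + 7t^2 + 8t - 10
+ 4t^2 + 9t + 7
= -6t^5 - 9t^4 - 6t^3 + 11t^2 + 17t - 3


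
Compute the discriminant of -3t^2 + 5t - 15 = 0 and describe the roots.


D = b^2 - 4ac = (5)^2 - 4(-3)(-15) = 25 - 180 = -155
Since D < 0: two complex conjugate roots (no real roots)


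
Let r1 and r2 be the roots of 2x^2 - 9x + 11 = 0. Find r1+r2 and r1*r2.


For ax^2+bx+c=0: sum = -b/a, product = c/a.
a=2, b=-9, c=11
Sum = -(-9)/2 = 9/2
Product = (11)/2 = 11/2


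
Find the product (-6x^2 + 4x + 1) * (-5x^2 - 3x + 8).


Distribute each term of the first polynomial:
  (-6x^2)(-5x^2 - 3x + 8) = 30x^4 + 18x^3 - 48x^2
  (4x)(-5x^2 - 3x + 8) = -20x^3 - 12x^2 + 32x
  (1)(-5x^2 - 3x + 8) = -5x^2 - 3x + 8
Sum: 30x^4 - 2x^3 - 65x^2 + 29x + 8


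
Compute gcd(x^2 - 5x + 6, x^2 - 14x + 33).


Factor each:
  x^2 - 5x + 6 = (x - 3)(x - 2)
  x^2 - 14x + 33 = (x - 3)(x - 11)
Common monic factor: x - 3


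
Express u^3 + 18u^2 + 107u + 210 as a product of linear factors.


Try integer roots (divisors of 210). u=-7: p(-7)=0.
Divide out (u + 7): quotient is u^2 + 11u + 30.
Factor the quadratic: (u + 6)(u + 5)
Result: (u + 7)(u + 6)(u + 5)


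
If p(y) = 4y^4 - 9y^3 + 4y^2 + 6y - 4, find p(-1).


Using direct substitution:
  4 * (-1)^4 = 4
  -9 * (-1)^3 = 9
  4 * (-1)^2 = 4
  6 * (-1)^1 = -6
  constant: -4
Sum = 4 + 9 + 4 - 6 - 4 = 7


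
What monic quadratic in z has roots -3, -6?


p(z) = (z + 3)(z + 6)
Expand: z^2 + 9z + 18


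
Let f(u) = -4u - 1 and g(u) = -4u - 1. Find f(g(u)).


Substitute g(u) into f:
f(g(u)) = -4*(-4u - 1) + (-1)
Expand and combine: 16u + 3


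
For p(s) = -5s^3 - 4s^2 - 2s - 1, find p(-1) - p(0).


p(-1) = 2
p(0) = -1
p(-1) - p(0) = 2 + 1 = 3


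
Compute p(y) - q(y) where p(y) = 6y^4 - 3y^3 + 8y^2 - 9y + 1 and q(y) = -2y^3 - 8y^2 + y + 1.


Distribute the minus sign:
  (6y^4 - 3y^3 + 8y^2 - 9y + 1)
- (-2y^3 - 8y^2 + y + 1)
Negate second polynomial: 2y^3 + 8y^2 - y - 1
Add: 6y^4 - y^3 + 16y^2 - 10y


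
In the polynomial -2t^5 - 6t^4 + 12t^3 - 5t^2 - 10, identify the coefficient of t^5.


Read off the coefficient of t^5: -2


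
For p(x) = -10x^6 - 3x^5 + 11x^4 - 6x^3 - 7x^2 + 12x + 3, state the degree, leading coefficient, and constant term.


Highest power of x is 6, with coefficient -10. Constant term is 3.
Degree = 6, leading coefficient = -10, constant term = 3


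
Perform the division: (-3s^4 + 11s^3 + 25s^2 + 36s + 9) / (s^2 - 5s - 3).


(-3s^4 + 11s^3 + 25s^2 + 36s + 9) / (s^2 - 5s - 3)
Step 1: -3s^2 * (s^2 - 5s - 3) = -3s^4 + 15s^3 + 9s^2; subtract.
Step 2: -4s * (s^2 - 5s - 3) = -4s^3 + 20s^2 + 12s; subtract.
Step 3: -4 * (s^2 - 5s - 3) = -4s^2 + 20s + 12; subtract.
Quotient: -3s^2 - 4s - 4, Remainder: 4s - 3


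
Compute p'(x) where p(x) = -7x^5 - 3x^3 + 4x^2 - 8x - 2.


Apply the power rule term by term:
  d/dx(-7x^5) = -35x^4
  d/dx(-3x^3) = -9x^2
  d/dx(4x^2) = 8x
  d/dx(-8x) = -8
  d/dx(-2) = 0
p'(x) = -35x^4 - 9x^2 + 8x - 8


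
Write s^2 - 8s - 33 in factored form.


Roots satisfy r1 + r2 = -b/a = 8 and r1*r2 = c/a = -33.
So r1 = 11, r2 = -3.
s^2 - 8s - 33 = (s - r1)(s - r2) = (s - 11)(s + 3)


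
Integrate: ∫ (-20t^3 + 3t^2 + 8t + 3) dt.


Reverse power rule on each term:
  ∫ -20t^3 dt = -5t^4
  ∫ 3t^2 dt = t^3
  ∫ 8t dt = 4t^2
  ∫ 3 dt = 3t
F(t) = -5t^4 + t^3 + 4t^2 + 3t + C


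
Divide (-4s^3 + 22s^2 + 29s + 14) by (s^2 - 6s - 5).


(-4s^3 + 22s^2 + 29s + 14) / (s^2 - 6s - 5)
Step 1: -4s * (s^2 - 6s - 5) = -4s^3 + 24s^2 + 20s; subtract.
Step 2: -2 * (s^2 - 6s - 5) = -2s^2 + 12s + 10; subtract.
Quotient: -4s - 2, Remainder: -3s + 4


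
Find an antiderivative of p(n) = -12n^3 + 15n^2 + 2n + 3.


Reverse power rule on each term:
  ∫ -12n^3 dn = -3n^4
  ∫ 15n^2 dn = 5n^3
  ∫ 2n dn = n^2
  ∫ 3 dn = 3n
F(n) = -3n^4 + 5n^3 + n^2 + 3n + C


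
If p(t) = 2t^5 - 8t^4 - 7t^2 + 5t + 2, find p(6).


Using direct substitution:
  2 * (6)^5 = 15552
  -8 * (6)^4 = -10368
  0 * (6)^3 = 0
  -7 * (6)^2 = -252
  5 * (6)^1 = 30
  constant: 2
Sum = 15552 - 10368 + 0 - 252 + 30 + 2 = 4964


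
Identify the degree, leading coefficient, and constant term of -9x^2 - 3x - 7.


Highest power of x is 2, with coefficient -9. Constant term is -7.
Degree = 2, leading coefficient = -9, constant term = -7


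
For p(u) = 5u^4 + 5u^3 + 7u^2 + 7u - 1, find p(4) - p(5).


p(4) = 1739
p(5) = 3959
p(4) - p(5) = 1739 - 3959 = -2220


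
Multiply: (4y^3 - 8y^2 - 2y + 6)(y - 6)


Distribute each term of the first polynomial:
  (4y^3)(y - 6) = 4y^4 - 24y^3
  (-8y^2)(y - 6) = -8y^3 + 48y^2
  (-2y)(y - 6) = -2y^2 + 12y
  (6)(y - 6) = 6y - 36
Sum: 4y^4 - 32y^3 + 46y^2 + 18y - 36


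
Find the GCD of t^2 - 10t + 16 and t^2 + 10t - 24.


Factor each:
  t^2 - 10t + 16 = (t - 2)(t - 8)
  t^2 + 10t - 24 = (t - 2)(t + 12)
Common monic factor: t - 2


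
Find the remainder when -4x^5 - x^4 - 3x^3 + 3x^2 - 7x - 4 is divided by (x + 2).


By the Remainder Theorem, the remainder equals p(-2):
  -4*(-2)^5 = 128
  -1*(-2)^4 = -16
  -3*(-2)^3 = 24
  3*(-2)^2 = 12
  -7*(-2)^1 = 14
  constant: -4
Sum: 128 - 16 + 24 + 12 + 14 - 4 = 158


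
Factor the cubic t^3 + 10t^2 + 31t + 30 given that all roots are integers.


Try integer roots (divisors of 30). t=-2: p(-2)=0.
Divide out (t + 2): quotient is t^2 + 8t + 15.
Factor the quadratic: (t + 3)(t + 5)
Result: (t + 2)(t + 3)(t + 5)


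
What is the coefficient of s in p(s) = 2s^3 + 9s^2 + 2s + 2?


Read off the coefficient of s: 2


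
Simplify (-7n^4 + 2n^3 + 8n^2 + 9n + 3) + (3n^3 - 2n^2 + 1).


Align terms by degree and add:
  -7n^4 + 2n^3 + 8n^2 + 9n + 3
+ 3n^3 - 2n^2 + 1
= -7n^4 + 5n^3 + 6n^2 + 9n + 4


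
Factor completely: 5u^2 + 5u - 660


Roots satisfy r1 + r2 = -b/a = -1 and r1*r2 = c/a = -132.
So r1 = -12, r2 = 11.
5u^2 + 5u - 660 = 5(u - r1)(u - r2) = 5(u + 12)(u - 11)


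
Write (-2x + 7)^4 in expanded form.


Expand (-2x + 7)^4 by repeated multiplication:
  (-2x + 7)^2 = 4x^2 - 28x + 49
  (-2x + 7)^3 = -8x^3 + 84x^2 - 294x + 343
= 16x^4 - 224x^3 + 1176x^2 - 2744x + 2401


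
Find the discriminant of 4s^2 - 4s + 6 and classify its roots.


D = b^2 - 4ac = (-4)^2 - 4(4)(6) = 16 - 96 = -80
Since D < 0: two complex conjugate roots (no real roots)


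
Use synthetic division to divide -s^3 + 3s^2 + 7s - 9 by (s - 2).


Synthetic division with c = 2. Coefficients: -1, 3, 7, -9
Bring down -1.
  -1 * 2 = -2; -2 + 3 = 1
  1 * 2 = 2; 2 + 7 = 9
  9 * 2 = 18; 18 - 9 = 9
Quotient: -s^2 + s + 9, Remainder: 9


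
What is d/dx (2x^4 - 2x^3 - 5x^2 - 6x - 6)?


Apply the power rule term by term:
  d/dx(2x^4) = 8x^3
  d/dx(-2x^3) = -6x^2
  d/dx(-5x^2) = -10x
  d/dx(-6x) = -6
  d/dx(-6) = 0
p'(x) = 8x^3 - 6x^2 - 10x - 6


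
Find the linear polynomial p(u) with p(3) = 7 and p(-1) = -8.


p(u) = mu + b. Using p(3)=7, p(-1)=-8:
m = (7 + 8)/(3 + 1) = 15/4 = 15/4
b = 7 - m*(3) = 7 - 45/4 = -17/4
p(u) = (15/4)u - (17/4)


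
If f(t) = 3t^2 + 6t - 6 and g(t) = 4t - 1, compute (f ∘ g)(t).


Substitute g(t) into f:
f(g(t)) = 3*(4t - 1)^2 + 6*(4t - 1) + (-6)
(4t - 1)^2 = 16t^2 - 8t + 1
Expand and combine: 48t^2 - 9


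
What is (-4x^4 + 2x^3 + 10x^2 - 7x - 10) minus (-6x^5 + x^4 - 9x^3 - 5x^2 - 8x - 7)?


Distribute the minus sign:
  (-4x^4 + 2x^3 + 10x^2 - 7x - 10)
- (-6x^5 + x^4 - 9x^3 - 5x^2 - 8x - 7)
Negate second polynomial: 6x^5 - x^4 + 9x^3 + 5x^2 + 8x + 7
Add: 6x^5 - 5x^4 + 11x^3 + 15x^2 + x - 3


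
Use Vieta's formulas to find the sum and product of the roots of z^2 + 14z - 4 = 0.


For az^2+bz+c=0: sum = -b/a, product = c/a.
a=1, b=14, c=-4
Sum = -(14)/1 = -14
Product = (-4)/1 = -4


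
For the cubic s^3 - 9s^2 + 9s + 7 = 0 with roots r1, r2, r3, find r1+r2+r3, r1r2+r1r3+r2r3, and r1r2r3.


Monic cubic s^3+bs^2+cs+d=0: sum=-b, pairwise sum=c, product=-d.
b=-9, c=9, d=7
r1+r2+r3 = 9
r1r2+r1r3+r2r3 = 9
r1r2r3 = -7


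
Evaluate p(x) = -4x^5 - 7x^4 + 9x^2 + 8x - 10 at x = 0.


Using direct substitution:
  -4 * (0)^5 = 0
  -7 * (0)^4 = 0
  0 * (0)^3 = 0
  9 * (0)^2 = 0
  8 * (0)^1 = 0
  constant: -10
Sum = 0 + 0 + 0 + 0 + 0 - 10 = -10


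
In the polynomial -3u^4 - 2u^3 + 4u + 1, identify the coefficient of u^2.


Read off the coefficient of u^2: 0


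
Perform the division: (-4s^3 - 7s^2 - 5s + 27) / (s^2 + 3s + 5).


(-4s^3 - 7s^2 - 5s + 27) / (s^2 + 3s + 5)
Step 1: -4s * (s^2 + 3s + 5) = -4s^3 - 12s^2 - 20s; subtract.
Step 2: 5 * (s^2 + 3s + 5) = 5s^2 + 15s + 25; subtract.
Quotient: -4s + 5, Remainder: 2


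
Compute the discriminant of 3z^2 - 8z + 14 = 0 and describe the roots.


D = b^2 - 4ac = (-8)^2 - 4(3)(14) = 64 - 168 = -104
Since D < 0: two complex conjugate roots (no real roots)


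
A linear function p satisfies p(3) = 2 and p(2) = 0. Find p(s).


p(s) = ms + b. Using p(3)=2, p(2)=0:
m = (2)/(3 - 2) = 2/1 = 2
b = 2 - m*(3) = 2 - 6 = -4
p(s) = 2s - 4


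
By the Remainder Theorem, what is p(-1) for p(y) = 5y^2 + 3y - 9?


By the Remainder Theorem, the remainder equals p(-1):
  5*(-1)^2 = 5
  3*(-1)^1 = -3
  constant: -9
Sum: 5 - 3 - 9 = -7


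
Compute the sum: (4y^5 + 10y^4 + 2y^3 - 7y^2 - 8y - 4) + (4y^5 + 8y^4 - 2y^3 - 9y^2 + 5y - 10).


Align terms by degree and add:
  4y^5 + 10y^4 + 2y^3 - 7y^2 - 8y - 4
+ 4y^5 + 8y^4 - 2y^3 - 9y^2 + 5y - 10
= 8y^5 + 18y^4 - 16y^2 - 3y - 14


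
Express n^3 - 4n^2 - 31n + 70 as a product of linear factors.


Try integer roots (divisors of 70). n=-5: p(-5)=0.
Divide out (n + 5): quotient is n^2 - 9n + 14.
Factor the quadratic: (n - 7)(n - 2)
Result: (n + 5)(n - 7)(n - 2)


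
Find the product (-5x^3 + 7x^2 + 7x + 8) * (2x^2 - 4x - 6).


Distribute each term of the first polynomial:
  (-5x^3)(2x^2 - 4x - 6) = -10x^5 + 20x^4 + 30x^3
  (7x^2)(2x^2 - 4x - 6) = 14x^4 - 28x^3 - 42x^2
  (7x)(2x^2 - 4x - 6) = 14x^3 - 28x^2 - 42x
  (8)(2x^2 - 4x - 6) = 16x^2 - 32x - 48
Sum: -10x^5 + 34x^4 + 16x^3 - 54x^2 - 74x - 48


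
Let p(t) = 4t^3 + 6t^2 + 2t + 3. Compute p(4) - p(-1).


p(4) = 363
p(-1) = 3
p(4) - p(-1) = 363 - 3 = 360


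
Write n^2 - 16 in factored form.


Roots satisfy r1 + r2 = -b/a = 0 and r1*r2 = c/a = -16.
So r1 = -4, r2 = 4.
n^2 - 16 = (n - r1)(n - r2) = (n + 4)(n - 4)


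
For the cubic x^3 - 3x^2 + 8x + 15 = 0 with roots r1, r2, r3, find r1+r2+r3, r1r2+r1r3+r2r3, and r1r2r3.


Monic cubic x^3+bx^2+cx+d=0: sum=-b, pairwise sum=c, product=-d.
b=-3, c=8, d=15
r1+r2+r3 = 3
r1r2+r1r3+r2r3 = 8
r1r2r3 = -15


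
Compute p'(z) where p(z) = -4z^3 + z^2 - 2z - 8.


Apply the power rule term by term:
  d/dz(-4z^3) = -12z^2
  d/dz(z^2) = 2z
  d/dz(-2z) = -2
  d/dz(-8) = 0
p'(z) = -12z^2 + 2z - 2


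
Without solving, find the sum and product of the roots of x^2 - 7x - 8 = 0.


For ax^2+bx+c=0: sum = -b/a, product = c/a.
a=1, b=-7, c=-8
Sum = -(-7)/1 = 7
Product = (-8)/1 = -8


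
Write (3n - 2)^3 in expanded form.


Expand (3n - 2)^3 by repeated multiplication:
  (3n - 2)^2 = 9n^2 - 12n + 4
= 27n^3 - 54n^2 + 36n - 8


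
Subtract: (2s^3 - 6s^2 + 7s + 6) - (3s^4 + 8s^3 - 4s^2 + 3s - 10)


Distribute the minus sign:
  (2s^3 - 6s^2 + 7s + 6)
- (3s^4 + 8s^3 - 4s^2 + 3s - 10)
Negate second polynomial: -3s^4 - 8s^3 + 4s^2 - 3s + 10
Add: -3s^4 - 6s^3 - 2s^2 + 4s + 16


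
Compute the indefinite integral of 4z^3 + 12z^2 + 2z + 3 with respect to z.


Reverse power rule on each term:
  ∫ 4z^3 dz = z^4
  ∫ 12z^2 dz = 4z^3
  ∫ 2z dz = z^2
  ∫ 3 dz = 3z
F(z) = z^4 + 4z^3 + z^2 + 3z + C


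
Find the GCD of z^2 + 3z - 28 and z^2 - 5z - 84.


Factor each:
  z^2 + 3z - 28 = (z + 7)(z - 4)
  z^2 - 5z - 84 = (z + 7)(z - 12)
Common monic factor: z + 7


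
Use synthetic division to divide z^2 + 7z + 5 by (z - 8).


Synthetic division with c = 8. Coefficients: 1, 7, 5
Bring down 1.
  1 * 8 = 8; 8 + 7 = 15
  15 * 8 = 120; 120 + 5 = 125
Quotient: z + 15, Remainder: 125


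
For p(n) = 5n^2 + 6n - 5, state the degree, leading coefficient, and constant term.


Highest power of n is 2, with coefficient 5. Constant term is -5.
Degree = 2, leading coefficient = 5, constant term = -5


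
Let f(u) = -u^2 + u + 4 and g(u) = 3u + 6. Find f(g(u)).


Substitute g(u) into f:
f(g(u)) = -1*(3u + 6)^2 + 1*(3u + 6) + 4
(3u + 6)^2 = 9u^2 + 36u + 36
Expand and combine: -9u^2 - 33u - 26


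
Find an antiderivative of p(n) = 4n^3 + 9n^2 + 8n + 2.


Reverse power rule on each term:
  ∫ 4n^3 dn = n^4
  ∫ 9n^2 dn = 3n^3
  ∫ 8n dn = 4n^2
  ∫ 2 dn = 2n
F(n) = n^4 + 3n^3 + 4n^2 + 2n + C


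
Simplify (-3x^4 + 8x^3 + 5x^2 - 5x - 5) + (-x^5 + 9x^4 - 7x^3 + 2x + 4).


Align terms by degree and add:
  -3x^4 + 8x^3 + 5x^2 - 5x - 5
  -x^5 + 9x^4 - 7x^3 + 2x + 4
= -x^5 + 6x^4 + x^3 + 5x^2 - 3x - 1


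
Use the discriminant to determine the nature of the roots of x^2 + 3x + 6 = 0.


D = b^2 - 4ac = (3)^2 - 4(1)(6) = 9 - 24 = -15
Since D < 0: two complex conjugate roots (no real roots)


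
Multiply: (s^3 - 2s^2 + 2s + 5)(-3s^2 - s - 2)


Distribute each term of the first polynomial:
  (s^3)(-3s^2 - s - 2) = -3s^5 - s^4 - 2s^3
  (-2s^2)(-3s^2 - s - 2) = 6s^4 + 2s^3 + 4s^2
  (2s)(-3s^2 - s - 2) = -6s^3 - 2s^2 - 4s
  (5)(-3s^2 - s - 2) = -15s^2 - 5s - 10
Sum: -3s^5 + 5s^4 - 6s^3 - 13s^2 - 9s - 10


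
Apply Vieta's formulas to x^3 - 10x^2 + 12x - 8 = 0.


Monic cubic x^3+bx^2+cx+d=0: sum=-b, pairwise sum=c, product=-d.
b=-10, c=12, d=-8
r1+r2+r3 = 10
r1r2+r1r3+r2r3 = 12
r1r2r3 = 8


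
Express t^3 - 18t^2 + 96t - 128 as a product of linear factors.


Try integer roots (divisors of -128). t=8: p(8)=0.
Divide out (t - 8): quotient is t^2 - 10t + 16.
Factor the quadratic: (t - 8)(t - 2)
Result: (t - 8)(t - 8)(t - 2)


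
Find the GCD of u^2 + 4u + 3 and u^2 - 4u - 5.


Factor each:
  u^2 + 4u + 3 = (u + 1)(u + 3)
  u^2 - 4u - 5 = (u + 1)(u - 5)
Common monic factor: u + 1


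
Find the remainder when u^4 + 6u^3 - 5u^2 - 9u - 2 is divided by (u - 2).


By the Remainder Theorem, the remainder equals p(2):
  1*(2)^4 = 16
  6*(2)^3 = 48
  -5*(2)^2 = -20
  -9*(2)^1 = -18
  constant: -2
Sum: 16 + 48 - 20 - 18 - 2 = 24


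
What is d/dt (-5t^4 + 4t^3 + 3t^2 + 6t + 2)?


Apply the power rule term by term:
  d/dt(-5t^4) = -20t^3
  d/dt(4t^3) = 12t^2
  d/dt(3t^2) = 6t
  d/dt(6t) = 6
  d/dt(2) = 0
p'(t) = -20t^3 + 12t^2 + 6t + 6


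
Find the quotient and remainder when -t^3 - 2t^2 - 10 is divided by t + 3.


(-t^3 - 2t^2 - 10) / (t + 3)
Step 1: -t^2 * (t + 3) = -t^3 - 3t^2; subtract.
Step 2: t * (t + 3) = t^2 + 3t; subtract.
Step 3: -3 * (t + 3) = -3t - 9; subtract.
Quotient: -t^2 + t - 3, Remainder: -1


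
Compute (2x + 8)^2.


Expand (2x + 8)^2 by repeated multiplication:
= 4x^2 + 32x + 64


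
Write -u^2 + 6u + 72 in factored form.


Roots satisfy r1 + r2 = -b/a = 6 and r1*r2 = c/a = -72.
So r1 = 12, r2 = -6.
-u^2 + 6u + 72 = -(u - r1)(u - r2) = -(u - 12)(u + 6)


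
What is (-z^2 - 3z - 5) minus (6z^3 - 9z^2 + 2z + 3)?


Distribute the minus sign:
  (-z^2 - 3z - 5)
- (6z^3 - 9z^2 + 2z + 3)
Negate second polynomial: -6z^3 + 9z^2 - 2z - 3
Add: -6z^3 + 8z^2 - 5z - 8


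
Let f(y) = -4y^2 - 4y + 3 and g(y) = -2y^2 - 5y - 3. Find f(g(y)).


Substitute g(y) into f:
f(g(y)) = -4*(-2y^2 - 5y - 3)^2 + (-4)*(-2y^2 - 5y - 3) + 3
(-2y^2 - 5y - 3)^2 = 4y^4 + 20y^3 + 37y^2 + 30y + 9
Expand and combine: -16y^4 - 80y^3 - 140y^2 - 100y - 21


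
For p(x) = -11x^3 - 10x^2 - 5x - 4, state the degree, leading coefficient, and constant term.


Highest power of x is 3, with coefficient -11. Constant term is -4.
Degree = 3, leading coefficient = -11, constant term = -4


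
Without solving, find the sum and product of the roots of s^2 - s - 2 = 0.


For as^2+bs+c=0: sum = -b/a, product = c/a.
a=1, b=-1, c=-2
Sum = -(-1)/1 = 1
Product = (-2)/1 = -2


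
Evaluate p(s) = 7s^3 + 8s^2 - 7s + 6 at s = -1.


Using direct substitution:
  7 * (-1)^3 = -7
  8 * (-1)^2 = 8
  -7 * (-1)^1 = 7
  constant: 6
Sum = -7 + 8 + 7 + 6 = 14


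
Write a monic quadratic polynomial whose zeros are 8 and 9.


p(s) = (s - 8)(s - 9)
Expand: s^2 - 17s + 72


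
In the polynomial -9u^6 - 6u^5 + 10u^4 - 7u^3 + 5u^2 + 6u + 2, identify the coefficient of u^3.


Read off the coefficient of u^3: -7


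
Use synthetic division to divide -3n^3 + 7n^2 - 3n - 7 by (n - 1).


Synthetic division with c = 1. Coefficients: -3, 7, -3, -7
Bring down -3.
  -3 * 1 = -3; -3 + 7 = 4
  4 * 1 = 4; 4 - 3 = 1
  1 * 1 = 1; 1 - 7 = -6
Quotient: -3n^2 + 4n + 1, Remainder: -6


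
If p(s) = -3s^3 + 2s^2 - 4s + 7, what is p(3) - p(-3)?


p(3) = -68
p(-3) = 118
p(3) - p(-3) = -68 - 118 = -186


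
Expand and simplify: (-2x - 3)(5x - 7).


Distribute each term of the first polynomial:
  (-2x)(5x - 7) = -10x^2 + 14x
  (-3)(5x - 7) = -15x + 21
Sum: -10x^2 - x + 21


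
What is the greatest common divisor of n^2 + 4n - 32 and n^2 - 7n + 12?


Factor each:
  n^2 + 4n - 32 = (n - 4)(n + 8)
  n^2 - 7n + 12 = (n - 4)(n - 3)
Common monic factor: n - 4


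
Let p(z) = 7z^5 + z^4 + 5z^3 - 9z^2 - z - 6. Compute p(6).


Using direct substitution:
  7 * (6)^5 = 54432
  1 * (6)^4 = 1296
  5 * (6)^3 = 1080
  -9 * (6)^2 = -324
  -1 * (6)^1 = -6
  constant: -6
Sum = 54432 + 1296 + 1080 - 324 - 6 - 6 = 56472


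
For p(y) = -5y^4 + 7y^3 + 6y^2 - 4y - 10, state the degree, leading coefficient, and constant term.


Highest power of y is 4, with coefficient -5. Constant term is -10.
Degree = 4, leading coefficient = -5, constant term = -10


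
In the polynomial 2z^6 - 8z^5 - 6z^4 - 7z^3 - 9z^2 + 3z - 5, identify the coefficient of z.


Read off the coefficient of z: 3


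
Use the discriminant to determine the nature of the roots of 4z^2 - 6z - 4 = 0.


D = b^2 - 4ac = (-6)^2 - 4(4)(-4) = 36 + 64 = 100
Since D > 0: two distinct rational roots


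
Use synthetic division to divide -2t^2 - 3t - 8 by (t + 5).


Synthetic division with c = -5. Coefficients: -2, -3, -8
Bring down -2.
  -2 * -5 = 10; 10 - 3 = 7
  7 * -5 = -35; -35 - 8 = -43
Quotient: -2t + 7, Remainder: -43


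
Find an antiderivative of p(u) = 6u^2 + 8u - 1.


Reverse power rule on each term:
  ∫ 6u^2 du = 2u^3
  ∫ 8u du = 4u^2
  ∫ -1 du = -u
F(u) = 2u^3 + 4u^2 - u + C


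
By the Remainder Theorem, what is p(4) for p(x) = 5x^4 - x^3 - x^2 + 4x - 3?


By the Remainder Theorem, the remainder equals p(4):
  5*(4)^4 = 1280
  -1*(4)^3 = -64
  -1*(4)^2 = -16
  4*(4)^1 = 16
  constant: -3
Sum: 1280 - 64 - 16 + 16 - 3 = 1213


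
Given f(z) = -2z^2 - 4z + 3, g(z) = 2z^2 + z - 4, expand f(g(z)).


Substitute g(z) into f:
f(g(z)) = -2*(2z^2 + z - 4)^2 + (-4)*(2z^2 + z - 4) + 3
(2z^2 + z - 4)^2 = 4z^4 + 4z^3 - 15z^2 - 8z + 16
Expand and combine: -8z^4 - 8z^3 + 22z^2 + 12z - 13


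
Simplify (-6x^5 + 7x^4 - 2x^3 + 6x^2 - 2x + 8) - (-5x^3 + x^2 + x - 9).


Distribute the minus sign:
  (-6x^5 + 7x^4 - 2x^3 + 6x^2 - 2x + 8)
- (-5x^3 + x^2 + x - 9)
Negate second polynomial: 5x^3 - x^2 - x + 9
Add: -6x^5 + 7x^4 + 3x^3 + 5x^2 - 3x + 17


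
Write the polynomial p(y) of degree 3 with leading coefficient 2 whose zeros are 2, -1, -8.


p(y) = 2(y - 2)(y + 1)(y + 8)
Expand: 2y^3 + 14y^2 - 20y - 32


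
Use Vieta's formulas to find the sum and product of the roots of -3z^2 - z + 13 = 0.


For az^2+bz+c=0: sum = -b/a, product = c/a.
a=-3, b=-1, c=13
Sum = -(-1)/-3 = -1/3
Product = (13)/-3 = -13/3


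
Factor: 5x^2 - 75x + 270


Roots satisfy r1 + r2 = -b/a = 15 and r1*r2 = c/a = 54.
So r1 = 9, r2 = 6.
5x^2 - 75x + 270 = 5(x - r1)(x - r2) = 5(x - 9)(x - 6)


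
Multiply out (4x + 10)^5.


Expand (4x + 10)^5 by repeated multiplication:
  (4x + 10)^2 = 16x^2 + 80x + 100
  (4x + 10)^3 = 64x^3 + 480x^2 + 1200x + 1000
  (4x + 10)^4 = 256x^4 + 2560x^3 + 9600x^2 + 16000x + 10000
= 1024x^5 + 12800x^4 + 64000x^3 + 160000x^2 + 200000x + 100000


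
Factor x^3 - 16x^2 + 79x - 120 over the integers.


Try integer roots (divisors of -120). x=8: p(8)=0.
Divide out (x - 8): quotient is x^2 - 8x + 15.
Factor the quadratic: (x - 3)(x - 5)
Result: (x - 8)(x - 3)(x - 5)


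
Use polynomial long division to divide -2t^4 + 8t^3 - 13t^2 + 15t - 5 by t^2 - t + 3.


(-2t^4 + 8t^3 - 13t^2 + 15t - 5) / (t^2 - t + 3)
Step 1: -2t^2 * (t^2 - t + 3) = -2t^4 + 2t^3 - 6t^2; subtract.
Step 2: 6t * (t^2 - t + 3) = 6t^3 - 6t^2 + 18t; subtract.
Step 3: -1 * (t^2 - t + 3) = -t^2 + t - 3; subtract.
Quotient: -2t^2 + 6t - 1, Remainder: -4t - 2


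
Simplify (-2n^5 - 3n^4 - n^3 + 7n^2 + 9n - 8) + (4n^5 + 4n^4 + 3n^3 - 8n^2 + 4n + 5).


Align terms by degree and add:
  -2n^5 - 3n^4 - n^3 + 7n^2 + 9n - 8
+ 4n^5 + 4n^4 + 3n^3 - 8n^2 + 4n + 5
= 2n^5 + n^4 + 2n^3 - n^2 + 13n - 3


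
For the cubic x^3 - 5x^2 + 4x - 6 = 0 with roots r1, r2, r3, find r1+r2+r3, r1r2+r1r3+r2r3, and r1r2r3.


Monic cubic x^3+bx^2+cx+d=0: sum=-b, pairwise sum=c, product=-d.
b=-5, c=4, d=-6
r1+r2+r3 = 5
r1r2+r1r3+r2r3 = 4
r1r2r3 = 6


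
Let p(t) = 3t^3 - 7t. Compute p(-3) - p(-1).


p(-3) = -60
p(-1) = 4
p(-3) - p(-1) = -60 - 4 = -64


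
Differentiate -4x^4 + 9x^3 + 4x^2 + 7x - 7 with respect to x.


Apply the power rule term by term:
  d/dx(-4x^4) = -16x^3
  d/dx(9x^3) = 27x^2
  d/dx(4x^2) = 8x
  d/dx(7x) = 7
  d/dx(-7) = 0
p'(x) = -16x^3 + 27x^2 + 8x + 7


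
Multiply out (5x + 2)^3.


Expand (5x + 2)^3 by repeated multiplication:
  (5x + 2)^2 = 25x^2 + 20x + 4
= 125x^3 + 150x^2 + 60x + 8


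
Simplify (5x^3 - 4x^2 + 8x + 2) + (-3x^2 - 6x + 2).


Align terms by degree and add:
  5x^3 - 4x^2 + 8x + 2
  -3x^2 - 6x + 2
= 5x^3 - 7x^2 + 2x + 4


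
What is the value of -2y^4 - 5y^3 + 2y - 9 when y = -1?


Using direct substitution:
  -2 * (-1)^4 = -2
  -5 * (-1)^3 = 5
  0 * (-1)^2 = 0
  2 * (-1)^1 = -2
  constant: -9
Sum = -2 + 5 + 0 - 2 - 9 = -8


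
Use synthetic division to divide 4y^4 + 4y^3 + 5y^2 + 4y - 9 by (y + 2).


Synthetic division with c = -2. Coefficients: 4, 4, 5, 4, -9
Bring down 4.
  4 * -2 = -8; -8 + 4 = -4
  -4 * -2 = 8; 8 + 5 = 13
  13 * -2 = -26; -26 + 4 = -22
  -22 * -2 = 44; 44 - 9 = 35
Quotient: 4y^3 - 4y^2 + 13y - 22, Remainder: 35


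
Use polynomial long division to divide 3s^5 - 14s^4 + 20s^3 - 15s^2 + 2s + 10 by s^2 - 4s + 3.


(3s^5 - 14s^4 + 20s^3 - 15s^2 + 2s + 10) / (s^2 - 4s + 3)
Step 1: 3s^3 * (s^2 - 4s + 3) = 3s^5 - 12s^4 + 9s^3; subtract.
Step 2: -2s^2 * (s^2 - 4s + 3) = -2s^4 + 8s^3 - 6s^2; subtract.
Step 3: 3s * (s^2 - 4s + 3) = 3s^3 - 12s^2 + 9s; subtract.
Step 4: 3 * (s^2 - 4s + 3) = 3s^2 - 12s + 9; subtract.
Quotient: 3s^3 - 2s^2 + 3s + 3, Remainder: 5s + 1


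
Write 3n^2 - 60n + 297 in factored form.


Roots satisfy r1 + r2 = -b/a = 20 and r1*r2 = c/a = 99.
So r1 = 11, r2 = 9.
3n^2 - 60n + 297 = 3(n - r1)(n - r2) = 3(n - 11)(n - 9)


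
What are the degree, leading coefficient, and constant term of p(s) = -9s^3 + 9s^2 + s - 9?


Highest power of s is 3, with coefficient -9. Constant term is -9.
Degree = 3, leading coefficient = -9, constant term = -9


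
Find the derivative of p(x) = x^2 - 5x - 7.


Apply the power rule term by term:
  d/dx(x^2) = 2x
  d/dx(-5x) = -5
  d/dx(-7) = 0
p'(x) = 2x - 5


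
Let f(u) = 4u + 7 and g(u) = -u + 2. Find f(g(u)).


Substitute g(u) into f:
f(g(u)) = 4*(-u + 2) + 7
Expand and combine: -4u + 15


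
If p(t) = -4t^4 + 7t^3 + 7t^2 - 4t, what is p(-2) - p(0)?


p(-2) = -84
p(0) = 0
p(-2) - p(0) = -84 = -84


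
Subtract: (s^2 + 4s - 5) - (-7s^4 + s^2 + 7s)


Distribute the minus sign:
  (s^2 + 4s - 5)
- (-7s^4 + s^2 + 7s)
Negate second polynomial: 7s^4 - s^2 - 7s
Add: 7s^4 - 3s - 5


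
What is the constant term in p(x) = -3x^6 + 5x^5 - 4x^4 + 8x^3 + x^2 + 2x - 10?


Read off the constant term: -10


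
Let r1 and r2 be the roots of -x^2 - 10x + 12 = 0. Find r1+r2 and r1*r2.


For ax^2+bx+c=0: sum = -b/a, product = c/a.
a=-1, b=-10, c=12
Sum = -(-10)/-1 = -10
Product = (12)/-1 = -12


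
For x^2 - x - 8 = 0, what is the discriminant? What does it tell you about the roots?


D = b^2 - 4ac = (-1)^2 - 4(1)(-8) = 1 + 32 = 33
Since D > 0: two distinct irrational roots


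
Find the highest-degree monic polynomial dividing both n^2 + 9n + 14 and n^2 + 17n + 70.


Factor each:
  n^2 + 9n + 14 = (n + 7)(n + 2)
  n^2 + 17n + 70 = (n + 7)(n + 10)
Common monic factor: n + 7


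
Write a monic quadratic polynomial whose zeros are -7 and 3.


p(t) = (t + 7)(t - 3)
Expand: t^2 + 4t - 21


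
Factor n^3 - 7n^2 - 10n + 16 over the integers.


Try integer roots (divisors of 16). n=-2: p(-2)=0.
Divide out (n + 2): quotient is n^2 - 9n + 8.
Factor the quadratic: (n - 8)(n - 1)
Result: (n + 2)(n - 8)(n - 1)


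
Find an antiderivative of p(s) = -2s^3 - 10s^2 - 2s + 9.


Reverse power rule on each term:
  ∫ -2s^3 ds = -(1/2)s^4
  ∫ -10s^2 ds = -(10/3)s^3
  ∫ -2s ds = -s^2
  ∫ 9 ds = 9s
F(s) = -(1/2)s^4 - (10/3)s^3 - s^2 + 9s + C


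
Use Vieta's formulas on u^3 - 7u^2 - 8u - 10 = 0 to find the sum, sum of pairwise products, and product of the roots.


Monic cubic u^3+bu^2+cu+d=0: sum=-b, pairwise sum=c, product=-d.
b=-7, c=-8, d=-10
r1+r2+r3 = 7
r1r2+r1r3+r2r3 = -8
r1r2r3 = 10


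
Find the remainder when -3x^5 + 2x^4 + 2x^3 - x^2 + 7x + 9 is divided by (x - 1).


By the Remainder Theorem, the remainder equals p(1):
  -3*(1)^5 = -3
  2*(1)^4 = 2
  2*(1)^3 = 2
  -1*(1)^2 = -1
  7*(1)^1 = 7
  constant: 9
Sum: -3 + 2 + 2 - 1 + 7 + 9 = 16


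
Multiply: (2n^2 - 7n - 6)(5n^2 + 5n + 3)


Distribute each term of the first polynomial:
  (2n^2)(5n^2 + 5n + 3) = 10n^4 + 10n^3 + 6n^2
  (-7n)(5n^2 + 5n + 3) = -35n^3 - 35n^2 - 21n
  (-6)(5n^2 + 5n + 3) = -30n^2 - 30n - 18
Sum: 10n^4 - 25n^3 - 59n^2 - 51n - 18


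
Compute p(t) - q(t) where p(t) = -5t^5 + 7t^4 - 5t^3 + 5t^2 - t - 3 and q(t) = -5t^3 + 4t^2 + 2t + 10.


Distribute the minus sign:
  (-5t^5 + 7t^4 - 5t^3 + 5t^2 - t - 3)
- (-5t^3 + 4t^2 + 2t + 10)
Negate second polynomial: 5t^3 - 4t^2 - 2t - 10
Add: -5t^5 + 7t^4 + t^2 - 3t - 13


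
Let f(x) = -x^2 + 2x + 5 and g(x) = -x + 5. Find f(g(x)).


Substitute g(x) into f:
f(g(x)) = -1*(-x + 5)^2 + 2*(-x + 5) + 5
(-x + 5)^2 = x^2 - 10x + 25
Expand and combine: -x^2 + 8x - 10


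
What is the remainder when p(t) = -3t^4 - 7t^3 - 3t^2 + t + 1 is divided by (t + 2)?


By the Remainder Theorem, the remainder equals p(-2):
  -3*(-2)^4 = -48
  -7*(-2)^3 = 56
  -3*(-2)^2 = -12
  1*(-2)^1 = -2
  constant: 1
Sum: -48 + 56 - 12 - 2 + 1 = -5


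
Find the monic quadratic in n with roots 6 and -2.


p(n) = (n - 6)(n + 2)
Expand: n^2 - 4n - 12


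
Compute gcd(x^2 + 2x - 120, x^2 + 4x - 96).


Factor each:
  x^2 + 2x - 120 = (x + 12)(x - 10)
  x^2 + 4x - 96 = (x + 12)(x - 8)
Common monic factor: x + 12


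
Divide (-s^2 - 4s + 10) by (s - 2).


(-s^2 - 4s + 10) / (s - 2)
Step 1: -s * (s - 2) = -s^2 + 2s; subtract.
Step 2: -6 * (s - 2) = -6s + 12; subtract.
Quotient: -s - 6, Remainder: -2


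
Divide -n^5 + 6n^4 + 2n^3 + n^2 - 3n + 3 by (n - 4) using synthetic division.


Synthetic division with c = 4. Coefficients: -1, 6, 2, 1, -3, 3
Bring down -1.
  -1 * 4 = -4; -4 + 6 = 2
  2 * 4 = 8; 8 + 2 = 10
  10 * 4 = 40; 40 + 1 = 41
  41 * 4 = 164; 164 - 3 = 161
  161 * 4 = 644; 644 + 3 = 647
Quotient: -n^4 + 2n^3 + 10n^2 + 41n + 161, Remainder: 647


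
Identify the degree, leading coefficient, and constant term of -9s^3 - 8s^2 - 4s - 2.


Highest power of s is 3, with coefficient -9. Constant term is -2.
Degree = 3, leading coefficient = -9, constant term = -2


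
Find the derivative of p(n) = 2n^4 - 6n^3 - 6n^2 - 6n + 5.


Apply the power rule term by term:
  d/dn(2n^4) = 8n^3
  d/dn(-6n^3) = -18n^2
  d/dn(-6n^2) = -12n
  d/dn(-6n) = -6
  d/dn(5) = 0
p'(n) = 8n^3 - 18n^2 - 12n - 6


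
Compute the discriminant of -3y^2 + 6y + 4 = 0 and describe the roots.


D = b^2 - 4ac = (6)^2 - 4(-3)(4) = 36 + 48 = 84
Since D > 0: two distinct irrational roots


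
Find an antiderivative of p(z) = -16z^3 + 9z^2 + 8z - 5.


Reverse power rule on each term:
  ∫ -16z^3 dz = -4z^4
  ∫ 9z^2 dz = 3z^3
  ∫ 8z dz = 4z^2
  ∫ -5 dz = -5z
F(z) = -4z^4 + 3z^3 + 4z^2 - 5z + C


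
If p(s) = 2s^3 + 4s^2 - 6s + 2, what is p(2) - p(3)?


p(2) = 22
p(3) = 74
p(2) - p(3) = 22 - 74 = -52


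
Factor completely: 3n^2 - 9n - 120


Roots satisfy r1 + r2 = -b/a = 3 and r1*r2 = c/a = -40.
So r1 = -5, r2 = 8.
3n^2 - 9n - 120 = 3(n - r1)(n - r2) = 3(n + 5)(n - 8)


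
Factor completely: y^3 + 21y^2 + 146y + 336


Try integer roots (divisors of 336). y=-6: p(-6)=0.
Divide out (y + 6): quotient is y^2 + 15y + 56.
Factor the quadratic: (y + 7)(y + 8)
Result: (y + 6)(y + 7)(y + 8)


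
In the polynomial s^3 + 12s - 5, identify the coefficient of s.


Read off the coefficient of s: 12


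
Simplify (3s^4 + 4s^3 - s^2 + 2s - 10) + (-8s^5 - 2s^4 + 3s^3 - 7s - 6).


Align terms by degree and add:
  3s^4 + 4s^3 - s^2 + 2s - 10
  -8s^5 - 2s^4 + 3s^3 - 7s - 6
= -8s^5 + s^4 + 7s^3 - s^2 - 5s - 16


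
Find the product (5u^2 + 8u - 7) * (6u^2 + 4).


Distribute each term of the first polynomial:
  (5u^2)(6u^2 + 4) = 30u^4 + 20u^2
  (8u)(6u^2 + 4) = 48u^3 + 32u
  (-7)(6u^2 + 4) = -42u^2 - 28
Sum: 30u^4 + 48u^3 - 22u^2 + 32u - 28


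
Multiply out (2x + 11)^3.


Expand (2x + 11)^3 by repeated multiplication:
  (2x + 11)^2 = 4x^2 + 44x + 121
= 8x^3 + 132x^2 + 726x + 1331


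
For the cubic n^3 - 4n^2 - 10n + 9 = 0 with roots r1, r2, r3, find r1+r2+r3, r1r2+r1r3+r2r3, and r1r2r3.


Monic cubic n^3+bn^2+cn+d=0: sum=-b, pairwise sum=c, product=-d.
b=-4, c=-10, d=9
r1+r2+r3 = 4
r1r2+r1r3+r2r3 = -10
r1r2r3 = -9


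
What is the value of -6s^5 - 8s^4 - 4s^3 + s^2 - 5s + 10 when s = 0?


Using direct substitution:
  -6 * (0)^5 = 0
  -8 * (0)^4 = 0
  -4 * (0)^3 = 0
  1 * (0)^2 = 0
  -5 * (0)^1 = 0
  constant: 10
Sum = 0 + 0 + 0 + 0 + 0 + 10 = 10


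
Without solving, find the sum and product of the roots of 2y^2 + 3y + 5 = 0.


For ay^2+by+c=0: sum = -b/a, product = c/a.
a=2, b=3, c=5
Sum = -(3)/2 = -3/2
Product = (5)/2 = 5/2


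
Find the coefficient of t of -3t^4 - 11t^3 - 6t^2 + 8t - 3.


Read off the coefficient of t: 8


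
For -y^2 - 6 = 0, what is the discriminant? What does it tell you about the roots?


D = b^2 - 4ac = (0)^2 - 4(-1)(-6) = 0 - 24 = -24
Since D < 0: two complex conjugate roots (no real roots)


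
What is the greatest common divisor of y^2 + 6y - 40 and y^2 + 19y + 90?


Factor each:
  y^2 + 6y - 40 = (y + 10)(y - 4)
  y^2 + 19y + 90 = (y + 10)(y + 9)
Common monic factor: y + 10


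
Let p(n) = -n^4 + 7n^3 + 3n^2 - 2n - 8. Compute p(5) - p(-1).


p(5) = 307
p(-1) = -11
p(5) - p(-1) = 307 + 11 = 318


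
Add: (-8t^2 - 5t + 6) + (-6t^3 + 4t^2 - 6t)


Align terms by degree and add:
  -8t^2 - 5t + 6
  -6t^3 + 4t^2 - 6t
= -6t^3 - 4t^2 - 11t + 6


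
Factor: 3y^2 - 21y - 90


Roots satisfy r1 + r2 = -b/a = 7 and r1*r2 = c/a = -30.
So r1 = -3, r2 = 10.
3y^2 - 21y - 90 = 3(y - r1)(y - r2) = 3(y + 3)(y - 10)


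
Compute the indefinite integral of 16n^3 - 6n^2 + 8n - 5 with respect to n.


Reverse power rule on each term:
  ∫ 16n^3 dn = 4n^4
  ∫ -6n^2 dn = -2n^3
  ∫ 8n dn = 4n^2
  ∫ -5 dn = -5n
F(n) = 4n^4 - 2n^3 + 4n^2 - 5n + C


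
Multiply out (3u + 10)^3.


Expand (3u + 10)^3 by repeated multiplication:
  (3u + 10)^2 = 9u^2 + 60u + 100
= 27u^3 + 270u^2 + 900u + 1000


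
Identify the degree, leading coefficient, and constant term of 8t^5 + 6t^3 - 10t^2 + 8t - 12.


Highest power of t is 5, with coefficient 8. Constant term is -12.
Degree = 5, leading coefficient = 8, constant term = -12


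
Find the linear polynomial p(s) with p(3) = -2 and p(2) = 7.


p(s) = ms + b. Using p(3)=-2, p(2)=7:
m = (-2 - 7)/(3 - 2) = -9/1 = -9
b = -2 - m*(3) = -2 + 27 = 25
p(s) = -9s + 25


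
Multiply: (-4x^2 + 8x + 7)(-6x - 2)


Distribute each term of the first polynomial:
  (-4x^2)(-6x - 2) = 24x^3 + 8x^2
  (8x)(-6x - 2) = -48x^2 - 16x
  (7)(-6x - 2) = -42x - 14
Sum: 24x^3 - 40x^2 - 58x - 14


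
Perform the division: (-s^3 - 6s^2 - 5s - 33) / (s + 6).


(-s^3 - 6s^2 - 5s - 33) / (s + 6)
Step 1: -s^2 * (s + 6) = -s^3 - 6s^2; subtract.
Step 2: 0 * (s + 6) = 0; subtract.
Step 3: -5 * (s + 6) = -5s - 30; subtract.
Quotient: -s^2 - 5, Remainder: -3


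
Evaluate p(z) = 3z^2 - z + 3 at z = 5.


Using direct substitution:
  3 * (5)^2 = 75
  -1 * (5)^1 = -5
  constant: 3
Sum = 75 - 5 + 3 = 73


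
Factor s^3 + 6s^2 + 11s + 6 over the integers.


Try integer roots (divisors of 6). s=-3: p(-3)=0.
Divide out (s + 3): quotient is s^2 + 3s + 2.
Factor the quadratic: (s + 1)(s + 2)
Result: (s + 3)(s + 1)(s + 2)


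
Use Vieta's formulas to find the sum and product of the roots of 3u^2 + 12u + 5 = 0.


For au^2+bu+c=0: sum = -b/a, product = c/a.
a=3, b=12, c=5
Sum = -(12)/3 = -4
Product = (5)/3 = 5/3


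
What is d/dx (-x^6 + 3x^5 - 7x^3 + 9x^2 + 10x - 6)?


Apply the power rule term by term:
  d/dx(-x^6) = -6x^5
  d/dx(3x^5) = 15x^4
  d/dx(-7x^3) = -21x^2
  d/dx(9x^2) = 18x
  d/dx(10x) = 10
  d/dx(-6) = 0
p'(x) = -6x^5 + 15x^4 - 21x^2 + 18x + 10


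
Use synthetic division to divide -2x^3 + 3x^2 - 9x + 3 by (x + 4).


Synthetic division with c = -4. Coefficients: -2, 3, -9, 3
Bring down -2.
  -2 * -4 = 8; 8 + 3 = 11
  11 * -4 = -44; -44 - 9 = -53
  -53 * -4 = 212; 212 + 3 = 215
Quotient: -2x^2 + 11x - 53, Remainder: 215


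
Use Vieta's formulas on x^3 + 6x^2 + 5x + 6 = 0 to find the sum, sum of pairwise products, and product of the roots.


Monic cubic x^3+bx^2+cx+d=0: sum=-b, pairwise sum=c, product=-d.
b=6, c=5, d=6
r1+r2+r3 = -6
r1r2+r1r3+r2r3 = 5
r1r2r3 = -6


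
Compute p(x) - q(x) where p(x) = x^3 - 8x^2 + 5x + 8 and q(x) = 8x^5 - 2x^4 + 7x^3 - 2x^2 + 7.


Distribute the minus sign:
  (x^3 - 8x^2 + 5x + 8)
- (8x^5 - 2x^4 + 7x^3 - 2x^2 + 7)
Negate second polynomial: -8x^5 + 2x^4 - 7x^3 + 2x^2 - 7
Add: -8x^5 + 2x^4 - 6x^3 - 6x^2 + 5x + 1


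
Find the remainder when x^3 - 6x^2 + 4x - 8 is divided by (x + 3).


By the Remainder Theorem, the remainder equals p(-3):
  1*(-3)^3 = -27
  -6*(-3)^2 = -54
  4*(-3)^1 = -12
  constant: -8
Sum: -27 - 54 - 12 - 8 = -101


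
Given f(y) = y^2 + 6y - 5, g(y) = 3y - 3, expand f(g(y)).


Substitute g(y) into f:
f(g(y)) = 1*(3y - 3)^2 + 6*(3y - 3) + (-5)
(3y - 3)^2 = 9y^2 - 18y + 9
Expand and combine: 9y^2 - 14


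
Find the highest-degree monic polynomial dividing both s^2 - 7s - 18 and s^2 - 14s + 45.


Factor each:
  s^2 - 7s - 18 = (s - 9)(s + 2)
  s^2 - 14s + 45 = (s - 9)(s - 5)
Common monic factor: s - 9


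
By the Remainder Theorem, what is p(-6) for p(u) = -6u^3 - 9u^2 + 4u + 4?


By the Remainder Theorem, the remainder equals p(-6):
  -6*(-6)^3 = 1296
  -9*(-6)^2 = -324
  4*(-6)^1 = -24
  constant: 4
Sum: 1296 - 324 - 24 + 4 = 952


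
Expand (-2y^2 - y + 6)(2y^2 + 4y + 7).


Distribute each term of the first polynomial:
  (-2y^2)(2y^2 + 4y + 7) = -4y^4 - 8y^3 - 14y^2
  (-y)(2y^2 + 4y + 7) = -2y^3 - 4y^2 - 7y
  (6)(2y^2 + 4y + 7) = 12y^2 + 24y + 42
Sum: -4y^4 - 10y^3 - 6y^2 + 17y + 42


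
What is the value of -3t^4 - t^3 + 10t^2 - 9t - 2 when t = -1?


Using direct substitution:
  -3 * (-1)^4 = -3
  -1 * (-1)^3 = 1
  10 * (-1)^2 = 10
  -9 * (-1)^1 = 9
  constant: -2
Sum = -3 + 1 + 10 + 9 - 2 = 15


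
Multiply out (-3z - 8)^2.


Expand (-3z - 8)^2 by repeated multiplication:
= 9z^2 + 48z + 64


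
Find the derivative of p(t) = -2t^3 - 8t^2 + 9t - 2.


Apply the power rule term by term:
  d/dt(-2t^3) = -6t^2
  d/dt(-8t^2) = -16t
  d/dt(9t) = 9
  d/dt(-2) = 0
p'(t) = -6t^2 - 16t + 9


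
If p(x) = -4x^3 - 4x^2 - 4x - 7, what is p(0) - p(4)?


p(0) = -7
p(4) = -343
p(0) - p(4) = -7 + 343 = 336


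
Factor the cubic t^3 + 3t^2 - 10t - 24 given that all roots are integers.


Try integer roots (divisors of -24). t=-2: p(-2)=0.
Divide out (t + 2): quotient is t^2 + t - 12.
Factor the quadratic: (t + 4)(t - 3)
Result: (t + 2)(t + 4)(t - 3)


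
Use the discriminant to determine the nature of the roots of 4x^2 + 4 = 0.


D = b^2 - 4ac = (0)^2 - 4(4)(4) = 0 - 64 = -64
Since D < 0: two complex conjugate roots (no real roots)


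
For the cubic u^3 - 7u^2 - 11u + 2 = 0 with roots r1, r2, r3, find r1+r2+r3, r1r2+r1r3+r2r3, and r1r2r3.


Monic cubic u^3+bu^2+cu+d=0: sum=-b, pairwise sum=c, product=-d.
b=-7, c=-11, d=2
r1+r2+r3 = 7
r1r2+r1r3+r2r3 = -11
r1r2r3 = -2


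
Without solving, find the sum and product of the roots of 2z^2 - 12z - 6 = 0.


For az^2+bz+c=0: sum = -b/a, product = c/a.
a=2, b=-12, c=-6
Sum = -(-12)/2 = 6
Product = (-6)/2 = -3


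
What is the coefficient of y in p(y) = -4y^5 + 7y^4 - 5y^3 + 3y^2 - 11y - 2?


Read off the coefficient of y: -11


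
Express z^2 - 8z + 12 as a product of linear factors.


Roots satisfy r1 + r2 = -b/a = 8 and r1*r2 = c/a = 12.
So r1 = 2, r2 = 6.
z^2 - 8z + 12 = (z - r1)(z - r2) = (z - 2)(z - 6)


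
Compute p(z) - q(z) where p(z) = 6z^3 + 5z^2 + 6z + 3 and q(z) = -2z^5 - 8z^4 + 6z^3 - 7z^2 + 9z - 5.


Distribute the minus sign:
  (6z^3 + 5z^2 + 6z + 3)
- (-2z^5 - 8z^4 + 6z^3 - 7z^2 + 9z - 5)
Negate second polynomial: 2z^5 + 8z^4 - 6z^3 + 7z^2 - 9z + 5
Add: 2z^5 + 8z^4 + 12z^2 - 3z + 8


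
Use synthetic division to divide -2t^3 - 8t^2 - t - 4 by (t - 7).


Synthetic division with c = 7. Coefficients: -2, -8, -1, -4
Bring down -2.
  -2 * 7 = -14; -14 - 8 = -22
  -22 * 7 = -154; -154 - 1 = -155
  -155 * 7 = -1085; -1085 - 4 = -1089
Quotient: -2t^2 - 22t - 155, Remainder: -1089
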